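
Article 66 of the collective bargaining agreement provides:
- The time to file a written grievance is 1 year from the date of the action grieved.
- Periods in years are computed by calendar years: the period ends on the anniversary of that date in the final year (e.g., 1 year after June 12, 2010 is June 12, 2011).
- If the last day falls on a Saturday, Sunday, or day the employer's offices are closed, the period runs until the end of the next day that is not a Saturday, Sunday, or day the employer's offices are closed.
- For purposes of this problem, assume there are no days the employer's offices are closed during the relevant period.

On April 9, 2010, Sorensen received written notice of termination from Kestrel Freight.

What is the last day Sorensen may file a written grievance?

1 year after April 9, 2010 is April 9, 2011.
April 9, 2011 is Saturday; April 10, 2011 is Sunday. The next qualifying day is April 11, 2011.

April 11, 2011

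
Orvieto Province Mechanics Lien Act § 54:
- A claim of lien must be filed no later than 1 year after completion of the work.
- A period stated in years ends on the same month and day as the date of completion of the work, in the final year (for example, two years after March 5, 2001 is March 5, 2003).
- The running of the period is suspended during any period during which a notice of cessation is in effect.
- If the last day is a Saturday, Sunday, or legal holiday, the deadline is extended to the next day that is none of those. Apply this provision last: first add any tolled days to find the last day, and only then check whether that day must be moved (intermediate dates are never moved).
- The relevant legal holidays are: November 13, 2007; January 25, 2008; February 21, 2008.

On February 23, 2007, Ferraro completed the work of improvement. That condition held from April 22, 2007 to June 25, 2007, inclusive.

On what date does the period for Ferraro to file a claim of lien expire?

April 28, 2008

1 year after February 23, 2007 is February 23, 2008.
From April 22, 2007 through June 25, 2007 inclusive is 65 days; tolling adds 65 days: February 23, 2008 + 65 days = April 28, 2008.
April 28, 2008 is a Monday and not a legal holiday, so no extension applies.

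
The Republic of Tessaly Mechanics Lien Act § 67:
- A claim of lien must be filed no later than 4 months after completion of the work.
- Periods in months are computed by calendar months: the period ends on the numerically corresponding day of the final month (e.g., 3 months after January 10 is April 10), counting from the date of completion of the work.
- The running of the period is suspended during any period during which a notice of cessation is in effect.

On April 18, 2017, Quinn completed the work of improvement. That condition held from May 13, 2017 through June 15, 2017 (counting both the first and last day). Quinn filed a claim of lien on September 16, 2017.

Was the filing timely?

Yes

4 months after April 18, 2017 is August 18, 2017.
From May 13, 2017 through June 15, 2017 inclusive is 34 days; tolling adds 34 days: August 18, 2017 + 34 days = September 21, 2017.
The deadline is September 21, 2017; the filing on September 16, 2017 is on or before that date.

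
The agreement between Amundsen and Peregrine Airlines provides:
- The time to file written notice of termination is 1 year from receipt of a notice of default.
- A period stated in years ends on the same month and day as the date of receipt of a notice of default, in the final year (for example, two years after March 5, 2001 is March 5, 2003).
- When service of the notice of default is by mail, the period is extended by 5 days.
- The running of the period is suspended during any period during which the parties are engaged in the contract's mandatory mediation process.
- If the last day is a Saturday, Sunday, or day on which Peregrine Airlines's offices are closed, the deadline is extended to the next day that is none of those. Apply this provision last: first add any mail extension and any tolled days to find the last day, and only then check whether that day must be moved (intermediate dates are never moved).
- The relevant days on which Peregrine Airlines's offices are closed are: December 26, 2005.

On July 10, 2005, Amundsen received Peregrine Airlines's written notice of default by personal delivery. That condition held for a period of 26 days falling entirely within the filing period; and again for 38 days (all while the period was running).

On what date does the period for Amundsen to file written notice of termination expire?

1 year after July 10, 2005 is July 10, 2006.
Service was not by mail, so no mail extension applies.
Tolling adds 26 days: July 10, 2006 + 26 days = August 5, 2006.
Tolling adds 38 days: August 5, 2006 + 38 days = September 12, 2006.
September 12, 2006 is a Tuesday and not a day on which Peregrine Airlines's offices are closed, so no extension applies.

September 12, 2006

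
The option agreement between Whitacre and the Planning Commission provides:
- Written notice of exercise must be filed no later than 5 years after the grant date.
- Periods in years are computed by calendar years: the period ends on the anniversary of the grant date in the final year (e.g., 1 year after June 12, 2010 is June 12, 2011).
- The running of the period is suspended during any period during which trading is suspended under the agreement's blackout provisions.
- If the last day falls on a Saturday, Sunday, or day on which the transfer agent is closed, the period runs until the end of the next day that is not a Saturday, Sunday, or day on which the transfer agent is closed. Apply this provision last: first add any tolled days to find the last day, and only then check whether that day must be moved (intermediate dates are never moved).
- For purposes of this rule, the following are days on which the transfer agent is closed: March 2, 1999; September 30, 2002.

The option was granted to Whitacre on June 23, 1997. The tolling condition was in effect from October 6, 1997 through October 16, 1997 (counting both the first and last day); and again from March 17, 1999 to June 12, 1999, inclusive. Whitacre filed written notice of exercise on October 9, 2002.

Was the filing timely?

5 years after June 23, 1997 is June 23, 2002.
From October 6, 1997 through October 16, 1997 inclusive is 11 days; tolling adds 11 days: June 23, 2002 + 11 days = July 4, 2002.
From March 17, 1999 through June 12, 1999 inclusive is 88 days; tolling adds 88 days: July 4, 2002 + 88 days = September 30, 2002.
September 30, 2002 is a listed holiday. The next qualifying day is October 1, 2002.
The deadline is October 1, 2002; the filing on October 9, 2002 is after that date.

No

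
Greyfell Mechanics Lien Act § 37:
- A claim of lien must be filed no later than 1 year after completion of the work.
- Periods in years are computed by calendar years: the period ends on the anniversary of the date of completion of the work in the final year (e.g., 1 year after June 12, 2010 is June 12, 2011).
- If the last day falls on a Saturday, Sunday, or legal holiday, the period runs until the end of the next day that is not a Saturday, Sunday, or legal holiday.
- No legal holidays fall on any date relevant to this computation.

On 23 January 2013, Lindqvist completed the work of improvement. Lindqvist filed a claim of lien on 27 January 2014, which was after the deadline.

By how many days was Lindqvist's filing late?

4 days

1 year after 23 January 2013 is January 23, 2014.
January 23, 2014 is a Thursday and not a legal holiday, so no extension applies.
The deadline is January 23, 2014; from January 23, 2014 to January 27, 2014 is 4 days.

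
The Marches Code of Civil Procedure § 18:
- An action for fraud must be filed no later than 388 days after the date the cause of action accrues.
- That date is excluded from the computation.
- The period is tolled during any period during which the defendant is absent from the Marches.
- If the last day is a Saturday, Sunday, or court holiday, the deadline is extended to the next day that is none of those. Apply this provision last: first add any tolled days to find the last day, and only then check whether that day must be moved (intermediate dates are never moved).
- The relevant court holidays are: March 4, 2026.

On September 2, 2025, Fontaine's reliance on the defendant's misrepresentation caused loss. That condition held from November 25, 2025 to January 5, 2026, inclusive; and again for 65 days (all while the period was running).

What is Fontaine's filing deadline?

January 11, 2027

388 days after September 2, 2025 is September 25, 2026.
From November 25, 2025 through January 5, 2026 inclusive is 42 days; tolling adds 42 days: September 25, 2026 + 42 days = November 6, 2026.
Tolling adds 65 days: November 6, 2026 + 65 days = January 10, 2027.
January 10, 2027 is Sunday. The next qualifying day is January 11, 2027.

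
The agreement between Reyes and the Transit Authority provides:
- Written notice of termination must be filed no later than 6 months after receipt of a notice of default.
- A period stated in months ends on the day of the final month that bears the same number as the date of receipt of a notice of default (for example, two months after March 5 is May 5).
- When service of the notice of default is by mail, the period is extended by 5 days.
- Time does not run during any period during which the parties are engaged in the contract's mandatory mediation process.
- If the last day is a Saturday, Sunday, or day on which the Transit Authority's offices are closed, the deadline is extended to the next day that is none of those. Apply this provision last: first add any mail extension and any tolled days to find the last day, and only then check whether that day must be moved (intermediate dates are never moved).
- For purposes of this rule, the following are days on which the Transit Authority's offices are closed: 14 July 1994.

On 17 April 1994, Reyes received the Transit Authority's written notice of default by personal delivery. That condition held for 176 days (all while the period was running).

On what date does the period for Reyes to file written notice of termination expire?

April 11, 1995

6 months after 17 April 1994 is October 17, 1994.
Service was not by mail, so no mail extension applies.
Tolling adds 176 days: October 17, 1994 + 176 days = April 11, 1995.
April 11, 1995 is a Tuesday and not a day on which the Transit Authority's offices are closed, so no extension applies.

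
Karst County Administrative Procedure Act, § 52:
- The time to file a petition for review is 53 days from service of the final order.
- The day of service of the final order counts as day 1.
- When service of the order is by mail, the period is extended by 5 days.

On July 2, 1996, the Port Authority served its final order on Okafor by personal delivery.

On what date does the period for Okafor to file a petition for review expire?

August 23, 1996

Counting July 2, 1996 as day 1, day 53 is August 23, 1996.
Service was not by mail, so no mail extension applies.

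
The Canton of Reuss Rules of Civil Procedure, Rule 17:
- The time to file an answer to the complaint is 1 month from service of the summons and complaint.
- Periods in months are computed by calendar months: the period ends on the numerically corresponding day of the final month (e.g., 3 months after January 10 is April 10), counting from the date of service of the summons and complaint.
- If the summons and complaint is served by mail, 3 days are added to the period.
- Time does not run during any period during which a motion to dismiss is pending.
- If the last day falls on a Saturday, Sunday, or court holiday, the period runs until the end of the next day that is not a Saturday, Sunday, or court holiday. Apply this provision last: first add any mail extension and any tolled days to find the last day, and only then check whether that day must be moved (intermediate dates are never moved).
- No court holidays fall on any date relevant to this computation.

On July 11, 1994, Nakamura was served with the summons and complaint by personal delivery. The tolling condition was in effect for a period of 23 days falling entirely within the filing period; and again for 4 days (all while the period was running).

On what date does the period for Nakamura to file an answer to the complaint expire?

September 7, 1994

1 month after July 11, 1994 is August 11, 1994.
Service was not by mail, so no mail extension applies.
Tolling adds 23 days: August 11, 1994 + 23 days = September 3, 1994.
Tolling adds 4 days: September 3, 1994 + 4 days = September 7, 1994.
September 7, 1994 is a Wednesday and not a court holiday, so no extension applies.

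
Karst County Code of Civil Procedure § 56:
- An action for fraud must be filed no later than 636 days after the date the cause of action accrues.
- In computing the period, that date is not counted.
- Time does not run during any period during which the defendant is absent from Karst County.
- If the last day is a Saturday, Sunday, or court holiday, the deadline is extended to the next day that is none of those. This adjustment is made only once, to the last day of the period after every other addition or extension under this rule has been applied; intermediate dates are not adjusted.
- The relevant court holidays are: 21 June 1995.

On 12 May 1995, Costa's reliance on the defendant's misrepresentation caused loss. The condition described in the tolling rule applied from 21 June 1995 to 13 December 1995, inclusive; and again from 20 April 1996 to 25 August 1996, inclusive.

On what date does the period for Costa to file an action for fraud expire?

636 days after 12 May 1995 is February 6, 1997.
From June 21, 1995 through December 13, 1995 inclusive is 176 days; tolling adds 176 days: February 6, 1997 + 176 days = August 1, 1997.
From April 20, 1996 through August 25, 1996 inclusive is 128 days; tolling adds 128 days: August 1, 1997 + 128 days = December 7, 1997.
December 7, 1997 is Sunday. The next qualifying day is December 8, 1997.

December 8, 1997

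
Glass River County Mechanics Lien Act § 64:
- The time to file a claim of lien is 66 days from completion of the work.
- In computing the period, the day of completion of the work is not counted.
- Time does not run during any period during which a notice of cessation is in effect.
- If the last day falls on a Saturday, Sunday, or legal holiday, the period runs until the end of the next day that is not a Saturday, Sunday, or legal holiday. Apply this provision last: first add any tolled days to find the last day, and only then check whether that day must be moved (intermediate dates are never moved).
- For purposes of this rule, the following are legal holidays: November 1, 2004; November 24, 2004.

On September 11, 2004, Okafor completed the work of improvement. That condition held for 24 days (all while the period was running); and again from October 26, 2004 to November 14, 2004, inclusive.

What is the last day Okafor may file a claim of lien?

66 days after September 11, 2004 is November 16, 2004.
Tolling adds 24 days: November 16, 2004 + 24 days = December 10, 2004.
From October 26, 2004 through November 14, 2004 inclusive is 20 days; tolling adds 20 days: December 10, 2004 + 20 days = December 30, 2004.
December 30, 2004 is a Thursday and not a legal holiday, so no extension applies.

December 30, 2004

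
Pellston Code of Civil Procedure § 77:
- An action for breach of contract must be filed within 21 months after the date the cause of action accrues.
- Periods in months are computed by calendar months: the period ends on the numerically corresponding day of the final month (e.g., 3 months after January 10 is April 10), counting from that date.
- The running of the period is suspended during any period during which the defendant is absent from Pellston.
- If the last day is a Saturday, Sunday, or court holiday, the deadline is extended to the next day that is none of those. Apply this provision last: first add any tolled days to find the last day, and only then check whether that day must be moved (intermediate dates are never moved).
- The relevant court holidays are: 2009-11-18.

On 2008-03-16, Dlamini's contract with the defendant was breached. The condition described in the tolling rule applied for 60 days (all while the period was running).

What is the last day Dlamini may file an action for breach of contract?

February 15, 2010

21 months after 2008-03-16 is December 16, 2009.
Tolling adds 60 days: December 16, 2009 + 60 days = February 14, 2010.
February 14, 2010 is Sunday. The next qualifying day is February 15, 2010.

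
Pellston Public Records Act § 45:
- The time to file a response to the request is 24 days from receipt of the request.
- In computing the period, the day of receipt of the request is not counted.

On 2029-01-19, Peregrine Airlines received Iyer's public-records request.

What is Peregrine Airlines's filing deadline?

24 days after 2029-01-19 is February 12, 2029.

February 12, 2029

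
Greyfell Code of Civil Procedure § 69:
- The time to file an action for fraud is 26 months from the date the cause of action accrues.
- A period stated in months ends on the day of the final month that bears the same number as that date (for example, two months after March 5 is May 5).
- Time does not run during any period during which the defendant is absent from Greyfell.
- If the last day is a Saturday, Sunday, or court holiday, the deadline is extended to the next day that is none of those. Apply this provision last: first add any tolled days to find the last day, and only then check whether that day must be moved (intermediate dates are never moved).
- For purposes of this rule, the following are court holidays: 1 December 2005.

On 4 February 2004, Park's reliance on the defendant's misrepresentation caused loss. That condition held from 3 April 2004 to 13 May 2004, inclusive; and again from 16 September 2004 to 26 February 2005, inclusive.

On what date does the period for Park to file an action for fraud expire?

October 26, 2006

26 months after 4 February 2004 is April 4, 2006.
From April 3, 2004 through May 13, 2004 inclusive is 41 days; tolling adds 41 days: April 4, 2006 + 41 days = May 15, 2006.
From September 16, 2004 through February 26, 2005 inclusive is 164 days; tolling adds 164 days: May 15, 2006 + 164 days = October 26, 2006.
October 26, 2006 is a Thursday and not a court holiday, so no extension applies.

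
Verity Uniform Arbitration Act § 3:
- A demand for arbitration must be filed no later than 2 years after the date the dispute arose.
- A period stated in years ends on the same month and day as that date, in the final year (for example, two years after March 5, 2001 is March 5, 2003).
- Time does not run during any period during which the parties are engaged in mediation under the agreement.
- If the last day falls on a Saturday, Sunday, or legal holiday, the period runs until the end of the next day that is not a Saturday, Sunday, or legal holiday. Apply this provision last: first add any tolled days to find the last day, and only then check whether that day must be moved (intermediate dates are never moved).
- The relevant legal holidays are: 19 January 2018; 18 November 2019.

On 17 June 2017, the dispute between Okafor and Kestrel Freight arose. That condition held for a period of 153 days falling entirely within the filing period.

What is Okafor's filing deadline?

2 years after 17 June 2017 is June 17, 2019.
Tolling adds 153 days: June 17, 2019 + 153 days = November 17, 2019.
November 17, 2019 is Sunday; November 18, 2019 is a listed holiday. The next qualifying day is November 19, 2019.

November 19, 2019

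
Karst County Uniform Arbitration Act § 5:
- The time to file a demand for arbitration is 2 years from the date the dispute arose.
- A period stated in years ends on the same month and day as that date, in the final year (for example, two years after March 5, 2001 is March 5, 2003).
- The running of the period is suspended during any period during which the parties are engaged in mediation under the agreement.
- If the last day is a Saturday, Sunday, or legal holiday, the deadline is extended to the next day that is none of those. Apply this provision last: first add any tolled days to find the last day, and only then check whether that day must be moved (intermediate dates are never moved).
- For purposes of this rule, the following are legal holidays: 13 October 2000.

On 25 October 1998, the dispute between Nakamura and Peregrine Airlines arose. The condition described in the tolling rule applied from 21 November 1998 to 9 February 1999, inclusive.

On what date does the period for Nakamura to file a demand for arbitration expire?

2 years after 25 October 1998 is October 25, 2000.
From November 21, 1998 through February 9, 1999 inclusive is 81 days; tolling adds 81 days: October 25, 2000 + 81 days = January 14, 2001.
January 14, 2001 is Sunday. The next qualifying day is January 15, 2001.

January 15, 2001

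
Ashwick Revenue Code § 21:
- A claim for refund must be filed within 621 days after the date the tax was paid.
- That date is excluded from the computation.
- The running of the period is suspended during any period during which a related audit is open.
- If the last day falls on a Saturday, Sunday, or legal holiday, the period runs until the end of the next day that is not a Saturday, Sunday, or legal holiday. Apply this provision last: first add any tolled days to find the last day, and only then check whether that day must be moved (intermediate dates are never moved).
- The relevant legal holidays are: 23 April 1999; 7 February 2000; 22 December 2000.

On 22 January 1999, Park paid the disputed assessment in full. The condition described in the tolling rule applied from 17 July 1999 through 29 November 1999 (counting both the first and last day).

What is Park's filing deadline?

February 19, 2001

621 days after 22 January 1999 is October 4, 2000.
From July 17, 1999 through November 29, 1999 inclusive is 136 days; tolling adds 136 days: October 4, 2000 + 136 days = February 17, 2001.
February 17, 2001 is Saturday; February 18, 2001 is Sunday. The next qualifying day is February 19, 2001.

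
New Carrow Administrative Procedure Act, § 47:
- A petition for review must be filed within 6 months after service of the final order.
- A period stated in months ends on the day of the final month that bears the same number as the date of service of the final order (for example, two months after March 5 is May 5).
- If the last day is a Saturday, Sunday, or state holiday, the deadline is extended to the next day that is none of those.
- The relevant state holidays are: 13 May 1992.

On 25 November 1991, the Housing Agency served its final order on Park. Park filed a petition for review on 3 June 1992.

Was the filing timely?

No

6 months after 25 November 1991 is May 25, 1992.
May 25, 1992 is a Monday and not a state holiday, so no extension applies.
The deadline is May 25, 1992; the filing on June 3, 1992 is after that date.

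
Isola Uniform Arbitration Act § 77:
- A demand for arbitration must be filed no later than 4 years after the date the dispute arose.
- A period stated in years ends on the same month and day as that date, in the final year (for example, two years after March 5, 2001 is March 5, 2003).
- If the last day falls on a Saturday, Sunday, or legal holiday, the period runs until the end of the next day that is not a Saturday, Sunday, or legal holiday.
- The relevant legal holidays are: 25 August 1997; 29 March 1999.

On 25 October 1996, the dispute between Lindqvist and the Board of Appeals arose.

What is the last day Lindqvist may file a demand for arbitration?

4 years after 25 October 1996 is October 25, 2000.
October 25, 2000 is a Wednesday and not a legal holiday, so no extension applies.

October 25, 2000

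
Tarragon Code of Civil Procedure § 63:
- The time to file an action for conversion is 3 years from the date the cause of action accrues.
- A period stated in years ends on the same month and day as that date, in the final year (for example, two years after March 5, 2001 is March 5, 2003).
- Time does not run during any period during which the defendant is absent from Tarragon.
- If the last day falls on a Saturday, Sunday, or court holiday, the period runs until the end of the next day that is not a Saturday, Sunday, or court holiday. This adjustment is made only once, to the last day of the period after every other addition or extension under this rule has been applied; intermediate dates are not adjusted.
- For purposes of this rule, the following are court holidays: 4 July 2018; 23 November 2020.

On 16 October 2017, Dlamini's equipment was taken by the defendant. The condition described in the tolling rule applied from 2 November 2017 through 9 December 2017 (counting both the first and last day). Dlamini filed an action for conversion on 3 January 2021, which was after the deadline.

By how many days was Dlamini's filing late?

40 days

3 years after 16 October 2017 is October 16, 2020.
From November 2, 2017 through December 9, 2017 inclusive is 38 days; tolling adds 38 days: October 16, 2020 + 38 days = November 23, 2020.
November 23, 2020 is a listed holiday. The next qualifying day is November 24, 2020.
The deadline is November 24, 2020; from November 24, 2020 to January 3, 2021 is 40 days.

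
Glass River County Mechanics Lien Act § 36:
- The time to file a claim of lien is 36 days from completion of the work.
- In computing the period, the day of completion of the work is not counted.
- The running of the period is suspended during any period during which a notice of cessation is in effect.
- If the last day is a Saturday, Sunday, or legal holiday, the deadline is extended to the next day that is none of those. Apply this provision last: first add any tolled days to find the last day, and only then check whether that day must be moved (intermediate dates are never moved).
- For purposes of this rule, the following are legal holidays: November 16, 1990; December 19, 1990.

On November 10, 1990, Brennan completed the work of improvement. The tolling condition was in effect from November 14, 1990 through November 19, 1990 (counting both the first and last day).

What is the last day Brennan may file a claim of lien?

36 days after November 10, 1990 is December 16, 1990.
From November 14, 1990 through November 19, 1990 inclusive is 6 days; tolling adds 6 days: December 16, 1990 + 6 days = December 22, 1990.
December 22, 1990 is Saturday; December 23, 1990 is Sunday. The next qualifying day is December 24, 1990.

December 24, 1990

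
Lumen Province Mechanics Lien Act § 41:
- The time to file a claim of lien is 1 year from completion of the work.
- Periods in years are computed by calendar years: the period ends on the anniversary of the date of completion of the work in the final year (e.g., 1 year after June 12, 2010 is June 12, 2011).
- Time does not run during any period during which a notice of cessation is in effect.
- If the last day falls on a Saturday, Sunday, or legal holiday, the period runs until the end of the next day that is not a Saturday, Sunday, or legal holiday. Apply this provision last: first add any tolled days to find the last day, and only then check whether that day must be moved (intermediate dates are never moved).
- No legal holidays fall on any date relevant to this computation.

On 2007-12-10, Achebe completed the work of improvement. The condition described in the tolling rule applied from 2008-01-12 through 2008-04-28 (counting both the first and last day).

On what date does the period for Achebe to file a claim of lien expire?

1 year after 2007-12-10 is December 10, 2008.
From January 12, 2008 through April 28, 2008 inclusive is 108 days; tolling adds 108 days: December 10, 2008 + 108 days = March 28, 2009.
March 28, 2009 is Saturday; March 29, 2009 is Sunday. The next qualifying day is March 30, 2009.

March 30, 2009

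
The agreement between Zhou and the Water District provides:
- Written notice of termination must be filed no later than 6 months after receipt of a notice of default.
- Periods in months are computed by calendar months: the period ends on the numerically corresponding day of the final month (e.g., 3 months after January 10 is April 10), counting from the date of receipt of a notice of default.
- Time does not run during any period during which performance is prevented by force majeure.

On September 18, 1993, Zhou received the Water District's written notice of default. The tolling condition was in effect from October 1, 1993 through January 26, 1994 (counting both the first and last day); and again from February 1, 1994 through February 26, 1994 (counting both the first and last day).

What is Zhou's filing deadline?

6 months after September 18, 1993 is March 18, 1994.
From October 1, 1993 through January 26, 1994 inclusive is 118 days; tolling adds 118 days: March 18, 1994 + 118 days = July 14, 1994.
From February 1, 1994 through February 26, 1994 inclusive is 26 days; tolling adds 26 days: July 14, 1994 + 26 days = August 9, 1994.

August 9, 1994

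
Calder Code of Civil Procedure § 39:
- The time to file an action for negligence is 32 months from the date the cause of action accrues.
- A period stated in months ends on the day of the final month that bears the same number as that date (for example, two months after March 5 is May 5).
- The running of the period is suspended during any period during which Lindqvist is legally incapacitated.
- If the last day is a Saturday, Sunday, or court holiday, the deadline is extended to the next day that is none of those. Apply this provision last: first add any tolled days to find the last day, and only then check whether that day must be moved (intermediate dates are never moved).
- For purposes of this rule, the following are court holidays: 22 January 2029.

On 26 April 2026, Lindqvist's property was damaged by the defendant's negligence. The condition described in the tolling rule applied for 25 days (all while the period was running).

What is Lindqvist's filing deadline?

32 months after 26 April 2026 is December 26, 2028.
Tolling adds 25 days: December 26, 2028 + 25 days = January 20, 2029.
January 20, 2029 is Saturday; January 21, 2029 is Sunday; January 22, 2029 is a listed holiday. The next qualifying day is January 23, 2029.

January 23, 2029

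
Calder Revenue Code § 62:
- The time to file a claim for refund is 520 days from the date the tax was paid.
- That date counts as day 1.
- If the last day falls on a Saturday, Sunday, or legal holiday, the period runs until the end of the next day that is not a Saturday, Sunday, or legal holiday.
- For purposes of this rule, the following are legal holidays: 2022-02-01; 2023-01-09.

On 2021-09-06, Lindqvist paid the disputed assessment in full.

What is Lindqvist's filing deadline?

February 7, 2023

Counting 2021-09-06 as day 1, day 520 is February 7, 2023.
February 7, 2023 is a Tuesday and not a legal holiday, so no extension applies.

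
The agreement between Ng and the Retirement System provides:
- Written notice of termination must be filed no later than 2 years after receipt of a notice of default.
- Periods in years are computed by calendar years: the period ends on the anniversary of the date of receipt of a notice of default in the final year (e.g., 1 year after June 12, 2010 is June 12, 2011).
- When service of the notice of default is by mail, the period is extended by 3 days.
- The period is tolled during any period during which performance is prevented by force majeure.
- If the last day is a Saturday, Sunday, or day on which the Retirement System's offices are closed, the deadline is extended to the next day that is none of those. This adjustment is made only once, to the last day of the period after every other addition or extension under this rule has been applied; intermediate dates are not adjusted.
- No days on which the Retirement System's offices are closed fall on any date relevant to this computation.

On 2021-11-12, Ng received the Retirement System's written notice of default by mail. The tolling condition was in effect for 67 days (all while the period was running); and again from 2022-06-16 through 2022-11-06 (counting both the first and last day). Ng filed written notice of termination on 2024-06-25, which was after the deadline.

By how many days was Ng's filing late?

12 days

2 years after 2021-11-12 is November 12, 2023.
Service was by mail, adding 3 days: November 12, 2023 + 3 days = November 15, 2023.
Tolling adds 67 days: November 15, 2023 + 67 days = January 21, 2024.
From June 16, 2022 through November 6, 2022 inclusive is 144 days; tolling adds 144 days: January 21, 2024 + 144 days = June 13, 2024.
June 13, 2024 is a Thursday and not a day on which the Retirement System's offices are closed, so no extension applies.
The deadline is June 13, 2024; from June 13, 2024 to June 25, 2024 is 12 days.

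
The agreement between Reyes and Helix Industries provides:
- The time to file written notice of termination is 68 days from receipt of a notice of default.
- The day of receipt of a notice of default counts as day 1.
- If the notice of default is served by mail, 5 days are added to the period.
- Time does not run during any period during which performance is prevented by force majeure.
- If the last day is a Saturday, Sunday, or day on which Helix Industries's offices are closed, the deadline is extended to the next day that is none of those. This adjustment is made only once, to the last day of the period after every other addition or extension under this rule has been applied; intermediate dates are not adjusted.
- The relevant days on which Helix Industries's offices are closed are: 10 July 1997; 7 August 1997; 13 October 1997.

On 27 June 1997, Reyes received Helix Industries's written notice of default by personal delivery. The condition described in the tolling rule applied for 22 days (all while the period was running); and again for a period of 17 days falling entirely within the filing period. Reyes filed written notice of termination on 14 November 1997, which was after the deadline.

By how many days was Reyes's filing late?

31 days

Counting 27 June 1997 as day 1, day 68 is September 2, 1997.
Service was not by mail, so no mail extension applies.
Tolling adds 22 days: September 2, 1997 + 22 days = September 24, 1997.
Tolling adds 17 days: September 24, 1997 + 17 days = October 11, 1997.
October 11, 1997 is Saturday; October 12, 1997 is Sunday; October 13, 1997 is a listed holiday. The next qualifying day is October 14, 1997.
The deadline is October 14, 1997; from October 14, 1997 to November 14, 1997 is 31 days.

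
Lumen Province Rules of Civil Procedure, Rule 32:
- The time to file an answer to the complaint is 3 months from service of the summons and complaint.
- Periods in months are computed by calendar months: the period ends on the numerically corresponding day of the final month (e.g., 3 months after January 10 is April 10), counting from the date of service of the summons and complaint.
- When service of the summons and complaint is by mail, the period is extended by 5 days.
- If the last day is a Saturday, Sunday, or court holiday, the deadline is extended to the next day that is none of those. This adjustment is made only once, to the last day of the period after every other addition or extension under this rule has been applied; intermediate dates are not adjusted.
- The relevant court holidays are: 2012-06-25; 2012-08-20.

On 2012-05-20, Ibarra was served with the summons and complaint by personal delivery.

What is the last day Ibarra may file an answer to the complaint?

3 months after 2012-05-20 is August 20, 2012.
Service was not by mail, so no mail extension applies.
August 20, 2012 is a listed holiday. The next qualifying day is August 21, 2012.

August 21, 2012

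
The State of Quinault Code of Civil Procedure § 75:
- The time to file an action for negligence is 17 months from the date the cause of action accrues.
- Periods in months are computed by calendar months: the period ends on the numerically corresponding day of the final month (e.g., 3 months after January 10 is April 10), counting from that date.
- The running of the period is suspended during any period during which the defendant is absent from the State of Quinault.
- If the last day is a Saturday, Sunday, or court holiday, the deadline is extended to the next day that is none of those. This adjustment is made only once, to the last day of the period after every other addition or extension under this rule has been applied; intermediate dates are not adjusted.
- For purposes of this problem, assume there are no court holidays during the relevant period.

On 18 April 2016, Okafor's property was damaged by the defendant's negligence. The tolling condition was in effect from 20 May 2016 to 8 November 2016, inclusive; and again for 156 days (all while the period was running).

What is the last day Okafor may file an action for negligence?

August 13, 2018

17 months after 18 April 2016 is September 18, 2017.
From May 20, 2016 through November 8, 2016 inclusive is 173 days; tolling adds 173 days: September 18, 2017 + 173 days = March 10, 2018.
Tolling adds 156 days: March 10, 2018 + 156 days = August 13, 2018.
August 13, 2018 is a Monday and not a court holiday, so no extension applies.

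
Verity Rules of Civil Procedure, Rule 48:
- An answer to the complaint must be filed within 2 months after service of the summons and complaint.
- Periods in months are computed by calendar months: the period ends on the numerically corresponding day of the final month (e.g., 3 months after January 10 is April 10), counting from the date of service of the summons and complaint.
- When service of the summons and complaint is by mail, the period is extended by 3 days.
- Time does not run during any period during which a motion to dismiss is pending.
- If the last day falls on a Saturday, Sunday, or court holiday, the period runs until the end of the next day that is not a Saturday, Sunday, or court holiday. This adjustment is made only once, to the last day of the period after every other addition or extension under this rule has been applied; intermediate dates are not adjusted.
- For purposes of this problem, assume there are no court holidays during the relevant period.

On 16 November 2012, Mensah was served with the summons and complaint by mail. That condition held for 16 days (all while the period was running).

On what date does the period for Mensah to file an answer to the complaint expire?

February 4, 2013

2 months after 16 November 2012 is January 16, 2013.
Service was by mail, adding 3 days: January 16, 2013 + 3 days = January 19, 2013.
Tolling adds 16 days: January 19, 2013 + 16 days = February 4, 2013.
February 4, 2013 is a Monday and not a court holiday, so no extension applies.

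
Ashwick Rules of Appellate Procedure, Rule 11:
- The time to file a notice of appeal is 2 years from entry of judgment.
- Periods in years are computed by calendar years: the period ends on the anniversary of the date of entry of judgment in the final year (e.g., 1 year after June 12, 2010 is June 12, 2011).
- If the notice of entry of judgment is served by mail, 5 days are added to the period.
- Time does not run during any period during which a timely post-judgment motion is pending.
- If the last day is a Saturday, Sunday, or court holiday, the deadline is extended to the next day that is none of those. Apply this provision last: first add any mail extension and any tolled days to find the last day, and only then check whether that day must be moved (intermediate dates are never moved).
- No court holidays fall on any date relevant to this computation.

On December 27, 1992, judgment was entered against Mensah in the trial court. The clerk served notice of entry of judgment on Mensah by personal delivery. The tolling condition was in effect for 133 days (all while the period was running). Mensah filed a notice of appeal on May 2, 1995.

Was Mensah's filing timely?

2 years after December 27, 1992 is December 27, 1994.
Service was not by mail, so no mail extension applies.
Tolling adds 133 days: December 27, 1994 + 133 days = May 9, 1995.
May 9, 1995 is a Tuesday and not a court holiday, so no extension applies.
The deadline is May 9, 1995; the filing on May 2, 1995 is on or before that date.

Yes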